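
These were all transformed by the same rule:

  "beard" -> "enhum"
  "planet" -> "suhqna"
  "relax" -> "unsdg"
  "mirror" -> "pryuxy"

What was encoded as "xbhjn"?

Shifts by position in beard: pos 0: b→e (+3), pos 1: e→n (+9), pos 2: a→h (+7), pos 3: r→u (+3), pos 4: d→m (+9) — repeating every 3. The shifts repeat in a cycle of length 3: positions 0,1,… shift by +3, +9, +7, then the pattern repeats.
Reversing it on xbhjn: x−3=u, b−9=s, h−7=a, j−3=g, n−9=e.

usage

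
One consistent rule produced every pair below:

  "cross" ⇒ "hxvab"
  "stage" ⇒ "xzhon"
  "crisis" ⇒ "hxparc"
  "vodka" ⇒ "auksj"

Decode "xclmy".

sweep

In cross: c→h is +5, r→x is +6, o→v is +7, s→a is +8 — the shift increases by 1 each position. Letter i (0-indexed) is shifted by i+5, so successive shifts are 5, 6, 7, ….
Undoing it on xclmy: x−5=s, c−6=w, l−7=e, m−8=e, y−9=p.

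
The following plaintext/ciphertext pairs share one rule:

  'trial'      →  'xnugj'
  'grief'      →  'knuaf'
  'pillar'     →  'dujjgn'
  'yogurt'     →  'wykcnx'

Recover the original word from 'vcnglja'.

durable

t(19)→x(23) and r(17)→n(13) fit y≡5x+6 (mod 26); the inverse of 5 mod 26 is 21. Each letter's alphabet position (a=0..z=25) is mapped through 5·x+6 mod 26 — an affine cipher.
Undoing it on vcnglja: v(21)→21·(21−6)≡3=d; c(2)→21·(2−6)≡20=u; n(13)→21·(13−6)≡17=r; g(6)→21·(6−6)≡0=a; l(11)→21·(11−6)≡1=b; j(9)→21·(9−6)≡11=l; a(0)→21·(0−6)≡4=e (all mod 26).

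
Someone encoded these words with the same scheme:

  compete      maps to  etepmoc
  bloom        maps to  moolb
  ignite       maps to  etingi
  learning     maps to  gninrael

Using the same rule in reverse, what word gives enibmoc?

combine

The word is simply reversed.
Decoding enibmoc: then reverse → combine.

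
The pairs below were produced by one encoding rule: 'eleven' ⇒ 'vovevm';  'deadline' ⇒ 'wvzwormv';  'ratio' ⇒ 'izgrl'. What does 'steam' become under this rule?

Each pair mirrors across the alphabet (e↔v, l↔o, e↔v): positions sum to 25. This is the alphabet-reversal cipher (Atbash): a becomes z, b becomes y, etc.
Applying it to steam: s↔h, t↔g, e↔v, a↔z, m↔n.

hgvzn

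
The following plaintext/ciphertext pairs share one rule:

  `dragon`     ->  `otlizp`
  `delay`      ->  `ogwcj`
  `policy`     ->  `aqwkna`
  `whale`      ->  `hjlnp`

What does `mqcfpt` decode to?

border

It's a Vigenère-style cipher with numeric key [11,2]: position i shifts by key[i mod 2].
Reversing it on mqcfpt: m−11=b, q−2=o, c−11=r, f−2=d, p−11=e, t−2=r.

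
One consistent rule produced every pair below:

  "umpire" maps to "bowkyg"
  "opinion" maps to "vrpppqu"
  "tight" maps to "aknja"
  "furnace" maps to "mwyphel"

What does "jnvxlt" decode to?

A repeating key of period 2 is used — shifts +7, +2 over and over.
Reversing it on jnvxlt: j−7=c, n−2=l, v−7=o, x−2=v, l−7=e, t−2=r.

clover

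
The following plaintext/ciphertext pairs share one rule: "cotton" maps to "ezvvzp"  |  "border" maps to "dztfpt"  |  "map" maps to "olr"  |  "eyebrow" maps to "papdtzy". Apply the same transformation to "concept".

ezpeprv

The shift depends on letter class: consonant c→e is +2, but vowel o→z is +11. Vowels shift forward by 11 and consonants shift forward by 2.
Applying it to concept: c(cons)+2=e, o(vowel)+11=z, n(cons)+2=p, c(cons)+2=e, e(vowel)+11=p, p(cons)+2=r, t(cons)+2=v.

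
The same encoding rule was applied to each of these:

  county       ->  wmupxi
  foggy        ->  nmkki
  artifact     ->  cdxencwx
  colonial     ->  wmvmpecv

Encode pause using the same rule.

c(2)→w(22) and o(14)→m(12) fit y≡23x+2 (mod 26); the inverse of 23 mod 26 is 17. This is an affine cipher: with a=0,…,z=25, each position x becomes (23x+2) mod 26.
For pause: p(15)→23·15+2≡9=j; a(0)→23·0+2≡2=c; u(20)→23·20+2≡20=u; s(18)→23·18+2≡0=a; e(4)→23·4+2≡16=q (all mod 26).

jcuaq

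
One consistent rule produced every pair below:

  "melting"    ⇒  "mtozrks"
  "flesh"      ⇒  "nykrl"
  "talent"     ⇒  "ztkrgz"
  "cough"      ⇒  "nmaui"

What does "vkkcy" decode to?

sweep

Read the word backwards and shift each letter +6.
Undoing it on vkkcy: shift back: v−6=p, k−6=e, k−6=e, c−6=w, y−6=s → peews; then reverse → sweep.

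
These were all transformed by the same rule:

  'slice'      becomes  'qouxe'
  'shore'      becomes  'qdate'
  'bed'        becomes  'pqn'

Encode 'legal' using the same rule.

xmsqx

Two steps: reverse the string, then apply a Caesar shift of +12.
Applying it to legal: reverse → lagel; then shift: l+12=x, a+12=m, g+12=s, e+12=q, l+12=x.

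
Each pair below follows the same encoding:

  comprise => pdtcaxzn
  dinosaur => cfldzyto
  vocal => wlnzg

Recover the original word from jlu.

jay

The word is reversed, then every letter is shifted forward by 11.
Undoing it on jlu: shift back: j−11=y, l−11=a, u−11=j → yaj; then reverse → jay.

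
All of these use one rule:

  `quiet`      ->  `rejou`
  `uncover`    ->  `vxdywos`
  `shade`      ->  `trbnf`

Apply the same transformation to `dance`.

A repeating key of period 2 is used — shifts +1, +10 over and over.
For dance: d+1=e, a+10=k, n+1=o, c+10=m, e+1=f.

ekomf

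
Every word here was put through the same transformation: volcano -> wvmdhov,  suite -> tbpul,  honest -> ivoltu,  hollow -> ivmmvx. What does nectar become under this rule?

olduhs

The rule splits by letter class: vowels +7, consonants +1.
Applying it to nectar: n(cons)+1=o, e(vowel)+7=l, c(cons)+1=d, t(cons)+1=u, a(vowel)+7=h, r(cons)+1=s.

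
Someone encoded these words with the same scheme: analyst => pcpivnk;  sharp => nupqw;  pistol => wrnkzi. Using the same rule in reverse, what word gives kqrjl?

trick

a(0)→p(15) and n(13)→c(2) fit y≡23x+15 (mod 26); the inverse of 23 mod 26 is 17. This is an affine cipher: with a=0,…,z=25, each position x becomes (23x+15) mod 26.
Decoding kqrjl: k(10)→17·(10−15)≡19=t; q(16)→17·(16−15)≡17=r; r(17)→17·(17−15)≡8=i; j(9)→17·(9−15)≡2=c; l(11)→17·(11−15)≡10=k (all mod 26).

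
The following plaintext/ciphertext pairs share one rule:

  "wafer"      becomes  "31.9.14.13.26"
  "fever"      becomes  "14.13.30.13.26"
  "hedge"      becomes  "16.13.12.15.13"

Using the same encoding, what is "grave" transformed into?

The number is (letter's place in the alphabet, a=1) + 8.
For grave: g=7→15, r=18→26, a=1→9, v=22→30, e=5→13.

15.26.9.30.13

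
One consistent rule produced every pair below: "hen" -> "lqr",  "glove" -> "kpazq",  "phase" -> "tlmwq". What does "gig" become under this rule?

kuk

Two shifts are in play — +12 for a/e/i/o/u, +4 for every other letter.
On gig: g(cons)+4=k, i(vowel)+12=u, g(cons)+4=k.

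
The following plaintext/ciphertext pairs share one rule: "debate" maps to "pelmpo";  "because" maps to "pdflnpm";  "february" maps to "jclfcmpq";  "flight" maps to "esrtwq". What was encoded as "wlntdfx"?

musical

The output letters match the input read backwards, each shifted +11: debate reversed is etabed. Two steps: reverse the string, then apply a Caesar shift of +11.
Decoding wlntdfx: shift back: w−11=l, l−11=a, n−11=c, t−11=i, d−11=s, f−11=u, x−11=m → lacisum; then reverse → musical.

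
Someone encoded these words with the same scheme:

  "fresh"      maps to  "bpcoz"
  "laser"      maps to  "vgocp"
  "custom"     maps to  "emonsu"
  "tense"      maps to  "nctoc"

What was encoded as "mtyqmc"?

unique

f(5)→b(1) and r(17)→p(15) fit y≡25x+6 (mod 26); the inverse of 25 mod 26 is 25. Each letter's alphabet position (a=0..z=25) is mapped through 25·x+6 mod 26 — an affine cipher.
Reversing it on mtyqmc: m(12)→25·(12−6)≡20=u; t(19)→25·(19−6)≡13=n; y(24)→25·(24−6)≡8=i; q(16)→25·(16−6)≡16=q; m(12)→25·(12−6)≡20=u; c(2)→25·(2−6)≡4=e (all mod 26).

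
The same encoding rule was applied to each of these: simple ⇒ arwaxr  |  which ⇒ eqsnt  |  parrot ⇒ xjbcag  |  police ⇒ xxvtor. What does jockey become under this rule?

The shift increases by 1 at each position, starting from +8: 8, 9, 10, ….
On jockey: j+8=r, o+9=x, c+10=m, k+11=v, e+12=q, y+13=l.

rxmvql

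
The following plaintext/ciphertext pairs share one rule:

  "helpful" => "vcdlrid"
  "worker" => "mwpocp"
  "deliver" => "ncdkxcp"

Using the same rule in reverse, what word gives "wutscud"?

h(7)→v(21) and e(4)→c(2) fit y≡15x+20 (mod 26); the inverse of 15 mod 26 is 7. Each letter's alphabet position (a=0..z=25) is mapped through 15·x+20 mod 26 — an affine cipher.
Undoing it on wutscud: w(22)→7·(22−20)≡14=o; u(20)→7·(20−20)≡0=a; t(19)→7·(19−20)≡19=t; s(18)→7·(18−20)≡12=m; c(2)→7·(2−20)≡4=e; u(20)→7·(20−20)≡0=a; d(3)→7·(3−20)≡11=l (all mod 26).

oatmeal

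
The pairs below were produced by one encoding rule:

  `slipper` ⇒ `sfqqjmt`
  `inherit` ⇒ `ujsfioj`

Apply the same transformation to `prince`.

The output letters match the input read backwards, each shifted +1: slipper reversed is reppils. Two steps: reverse the string, then apply a Caesar shift of +1.
On prince: reverse → ecnirp; then shift: e+1=f, c+1=d, n+1=o, i+1=j, r+1=s, p+1=q.

fdojsq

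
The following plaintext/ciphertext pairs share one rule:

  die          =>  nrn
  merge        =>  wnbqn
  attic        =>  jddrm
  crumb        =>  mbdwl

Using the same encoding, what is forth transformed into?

The shift depends on letter class: consonant d→n is +10, but vowel i→r is +9. Vowels shift forward by 9 and consonants shift forward by 10.
Applying it to forth: f(cons)+10=p, o(vowel)+9=x, r(cons)+10=b, t(cons)+10=d, h(cons)+10=r.

pxbdr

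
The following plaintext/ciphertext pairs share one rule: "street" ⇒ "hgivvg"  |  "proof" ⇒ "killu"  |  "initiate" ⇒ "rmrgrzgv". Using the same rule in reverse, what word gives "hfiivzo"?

surreal

Each pair mirrors across the alphabet (s↔h, t↔g, r↔i): positions sum to 25. Letters are reflected about the middle of the alphabet (position → 25−position): Atbash.
Undoing it on hfiivzo: h↔s, f↔u, i↔r, i↔r, v↔e, z↔a, o↔l.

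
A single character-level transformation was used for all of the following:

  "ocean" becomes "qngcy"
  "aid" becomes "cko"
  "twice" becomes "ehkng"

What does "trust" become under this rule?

ecwde

The shift depends on letter class: consonant c→n is +11, but vowel o→q is +2. The rule splits by letter class: vowels +2, consonants +11.
For trust: t(cons)+11=e, r(cons)+11=c, u(vowel)+2=w, s(cons)+11=d, t(cons)+11=e.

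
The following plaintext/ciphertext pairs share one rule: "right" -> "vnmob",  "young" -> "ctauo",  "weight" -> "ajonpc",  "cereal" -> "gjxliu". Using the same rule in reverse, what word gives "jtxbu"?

In right: r→v is +4, i→n is +5, g→m is +6, h→o is +7 — the shift increases by 1 each position. Letter i (0-indexed) is shifted by i+4, so successive shifts are 4, 5, 6, ….
Reversing it on jtxbu: j−4=f, t−5=o, x−6=r, b−7=u, u−8=m.

forum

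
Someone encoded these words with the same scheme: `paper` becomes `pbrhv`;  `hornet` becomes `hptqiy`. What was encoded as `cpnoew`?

In paper: p→p is +0, a→b is +1, p→r is +2, e→h is +3 — the shift increases by 1 each position. The shift increases by 1 at each position, starting from +0: 0, 1, 2, ….
Undoing it on cpnoew: c−0=c, p−1=o, n−2=l, o−3=l, e−4=a, w−5=r.

collar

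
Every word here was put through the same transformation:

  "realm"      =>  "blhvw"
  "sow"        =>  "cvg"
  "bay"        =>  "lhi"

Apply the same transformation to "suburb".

Vowels shift forward by 7 and consonants shift forward by 10.
Applying it to suburb: s(cons)+10=c, u(vowel)+7=b, b(cons)+10=l, u(vowel)+7=b, r(cons)+10=b, b(cons)+10=l.

cblbbl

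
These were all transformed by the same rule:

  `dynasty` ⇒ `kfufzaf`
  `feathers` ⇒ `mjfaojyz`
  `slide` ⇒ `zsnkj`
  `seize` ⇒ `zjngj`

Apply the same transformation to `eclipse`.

The shift depends on letter class: consonant d→k is +7, but vowel a→f is +5. Vowels shift forward by 5 and consonants shift forward by 7.
On eclipse: e(vowel)+5=j, c(cons)+7=j, l(cons)+7=s, i(vowel)+5=n, p(cons)+7=w, s(cons)+7=z, e(vowel)+5=j.

jjsnwzj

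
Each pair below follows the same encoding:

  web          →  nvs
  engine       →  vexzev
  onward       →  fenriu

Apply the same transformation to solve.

Compare letters: w→n is +17, e→v is +17, b→s is +17 — a constant shift. Each letter is shifted forward by 17 in the alphabet (a Caesar shift of +17).
For solve: s+17=j, o+17=f, l+17=c, v+17=m, e+17=v.

jfcmv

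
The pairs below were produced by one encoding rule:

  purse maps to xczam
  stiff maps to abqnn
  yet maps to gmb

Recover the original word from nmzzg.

Compare letters: p→x is +8, u→c is +8, r→z is +8 — a constant shift. Every letter moves 8 places later in the alphabet, wrapping around z→a.
Reversing it on nmzzg: n−8=f, m−8=e, z−8=r, z−8=r, g−8=y.

ferry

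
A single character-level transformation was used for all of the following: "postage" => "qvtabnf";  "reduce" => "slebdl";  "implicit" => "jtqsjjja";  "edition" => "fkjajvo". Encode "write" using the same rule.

xyjaf

Shifts by position in postage: pos 0: p→q (+1), pos 1: o→v (+7), pos 2: s→t (+1), pos 3: t→a (+7) — repeating every 2. The shifts repeat in a cycle of length 2: positions 0,1,… shift by +1, +7, then the pattern repeats.
Applying it to write: w+1=x, r+7=y, i+1=j, t+7=a, e+1=f.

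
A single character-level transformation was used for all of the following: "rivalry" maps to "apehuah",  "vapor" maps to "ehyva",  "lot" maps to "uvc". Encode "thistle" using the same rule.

The shift depends on letter class: consonant r→a is +9, but vowel i→p is +7. Two shifts are in play — +7 for a/e/i/o/u, +9 for every other letter.
Applying it to thistle: t(cons)+9=c, h(cons)+9=q, i(vowel)+7=p, s(cons)+9=b, t(cons)+9=c, l(cons)+9=u, e(vowel)+7=l.

cqpbcul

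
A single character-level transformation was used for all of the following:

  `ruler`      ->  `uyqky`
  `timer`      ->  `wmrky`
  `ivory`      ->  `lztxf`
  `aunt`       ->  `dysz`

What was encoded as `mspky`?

joker

In ruler: r→u is +3, u→y is +4, l→q is +5, e→k is +6 — the shift increases by 1 each position. Letter i (0-indexed) is shifted by i+3, so successive shifts are 3, 4, 5, ….
Decoding mspky: m−3=j, s−4=o, p−5=k, k−6=e, y−7=r.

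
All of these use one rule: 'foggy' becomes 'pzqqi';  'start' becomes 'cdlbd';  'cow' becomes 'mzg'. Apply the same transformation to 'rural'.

bfblv

Vowels shift forward by 11 and consonants shift forward by 10.
Applying it to rural: r(cons)+10=b, u(vowel)+11=f, r(cons)+10=b, a(vowel)+11=l, l(cons)+10=v.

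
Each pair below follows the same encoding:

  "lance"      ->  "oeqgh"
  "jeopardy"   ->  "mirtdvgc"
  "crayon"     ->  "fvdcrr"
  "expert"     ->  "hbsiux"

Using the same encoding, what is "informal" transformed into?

lrisuqdp

Shifts by position in lance: pos 0: l→o (+3), pos 1: a→e (+4), pos 2: n→q (+3), pos 3: c→g (+4) — repeating every 2. A repeating key of period 2 is used — shifts +3, +4 over and over.
Applying it to informal: i+3=l, n+4=r, f+3=i, o+4=s, r+3=u, m+4=q, a+3=d, l+4=p.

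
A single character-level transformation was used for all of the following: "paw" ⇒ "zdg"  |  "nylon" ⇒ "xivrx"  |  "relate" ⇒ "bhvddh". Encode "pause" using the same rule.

Two shifts are in play — +3 for a/e/i/o/u, +10 for every other letter.
Applying it to pause: p(cons)+10=z, a(vowel)+3=d, u(vowel)+3=x, s(cons)+10=c, e(vowel)+3=h.

zdxch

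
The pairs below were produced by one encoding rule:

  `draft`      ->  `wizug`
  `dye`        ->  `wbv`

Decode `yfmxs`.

Each pair mirrors across the alphabet (d↔w, r↔i, a↔z): positions sum to 25. Letters are reflected about the middle of the alphabet (position → 25−position): Atbash.
Decoding yfmxs: y↔b, f↔u, m↔n, x↔c, s↔h.

bunch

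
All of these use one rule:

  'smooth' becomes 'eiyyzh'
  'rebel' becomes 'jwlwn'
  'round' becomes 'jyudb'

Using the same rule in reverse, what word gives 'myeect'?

gossip

s(18)→e(4) and m(12)→i(8) fit y≡21x+16 (mod 26); the inverse of 21 mod 26 is 5. Treating letters as 0–25, the rule is x ↦ 21x + 16 (mod 26).
Reversing it on myeect: m(12)→5·(12−16)≡6=g; y(24)→5·(24−16)≡14=o; e(4)→5·(4−16)≡18=s; e(4)→5·(4−16)≡18=s; c(2)→5·(2−16)≡8=i; t(19)→5·(19−16)≡15=p (all mod 26).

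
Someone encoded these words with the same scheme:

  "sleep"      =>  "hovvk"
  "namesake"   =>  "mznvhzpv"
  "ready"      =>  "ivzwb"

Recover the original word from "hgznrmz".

stamina

Letters are reflected about the middle of the alphabet (position → 25−position): Atbash.
Undoing it on hgznrmz: h↔s, g↔t, z↔a, n↔m, r↔i, m↔n, z↔a.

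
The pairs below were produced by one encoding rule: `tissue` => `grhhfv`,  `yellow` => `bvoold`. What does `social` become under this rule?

Each pair mirrors across the alphabet (t↔g, i↔r, s↔h): positions sum to 25. This is the alphabet-reversal cipher (Atbash): a becomes z, b becomes y, etc.
On social: s↔h, o↔l, c↔x, i↔r, a↔z, l↔o.

hlxrzo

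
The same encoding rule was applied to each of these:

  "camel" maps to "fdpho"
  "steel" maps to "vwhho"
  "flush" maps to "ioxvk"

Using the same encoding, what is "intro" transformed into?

Compare letters: c→f is +3, a→d is +3, m→p is +3 — a constant shift. It's a constant shift of +3 (ROT3).
On intro: i+3=l, n+3=q, t+3=w, r+3=u, o+3=r.

lqwur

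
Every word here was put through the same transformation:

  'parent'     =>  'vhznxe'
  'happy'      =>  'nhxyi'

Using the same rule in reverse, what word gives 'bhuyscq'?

In parent: p→v is +6, a→h is +7, r→z is +8, e→n is +9 — the shift increases by 1 each position. The shift increases by 1 at each position, starting from +6: 6, 7, 8, ….
Reversing it on bhuyscq: b−6=v, h−7=a, u−8=m, y−9=p, s−10=i, c−11=r, q−12=e.

vampire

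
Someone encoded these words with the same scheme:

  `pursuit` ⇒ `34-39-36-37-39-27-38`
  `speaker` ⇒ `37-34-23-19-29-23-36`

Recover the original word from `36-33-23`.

p is letter #16 and maps to 34: an offset of 18. The number is (letter's place in the alphabet, a=1) + 18.
Reversing it on 36-33-23: 36→(36−18)÷1=18=r, 33→(33−18)÷1=15=o, 23→(23−18)÷1=5=e.

roe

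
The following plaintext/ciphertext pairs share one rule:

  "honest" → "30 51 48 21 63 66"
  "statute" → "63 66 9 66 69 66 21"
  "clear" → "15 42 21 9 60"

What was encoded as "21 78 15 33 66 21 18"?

excited

h(#8)→30 and o(#15)→51: differences scale by 3, so n = 3·pos + 6. The formula is n = 3×(alphabet index, a=1) + 6.
Reversing it on 21 78 15 33 66 21 18: 21→(21−6)÷3=5=e, 78→(78−6)÷3=24=x, 15→(15−6)÷3=3=c, 33→(33−6)÷3=9=i, 66→(66−6)÷3=20=t, 21→(21−6)÷3=5=e, 18→(18−6)÷3=4=d.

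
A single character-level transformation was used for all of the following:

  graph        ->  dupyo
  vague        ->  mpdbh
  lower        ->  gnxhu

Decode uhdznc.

region

g(6)→d(3) and r(17)→u(20) fit y≡11x+15 (mod 26); the inverse of 11 mod 26 is 19. Treating letters as 0–25, the rule is x ↦ 11x + 15 (mod 26).
Reversing it on uhdznc: u(20)→19·(20−15)≡17=r; h(7)→19·(7−15)≡4=e; d(3)→19·(3−15)≡6=g; z(25)→19·(25−15)≡8=i; n(13)→19·(13−15)≡14=o; c(2)→19·(2−15)≡13=n (all mod 26).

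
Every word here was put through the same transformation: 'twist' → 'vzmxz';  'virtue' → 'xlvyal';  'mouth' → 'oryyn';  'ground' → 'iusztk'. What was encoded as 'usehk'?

In twist: t→v is +2, w→z is +3, i→m is +4, s→x is +5 — the shift increases by 1 each position. Each letter shifts forward by (position + 2), i.e. 2, 3, 4, … — the shift grows by one for each successive letter.
Undoing it on usehk: u−2=s, s−3=p, e−4=a, h−5=c, k−6=e.

space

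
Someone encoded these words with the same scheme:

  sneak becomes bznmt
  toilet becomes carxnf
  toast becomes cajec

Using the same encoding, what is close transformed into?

lxxen

Shifts by position in sneak: pos 0: s→b (+9), pos 1: n→z (+12), pos 2: e→n (+9), pos 3: a→m (+12) — repeating every 2. It's a Vigenère-style cipher with numeric key [9,12]: position i shifts by key[i mod 2].
On close: c+9=l, l+12=x, o+9=x, s+12=e, e+9=n.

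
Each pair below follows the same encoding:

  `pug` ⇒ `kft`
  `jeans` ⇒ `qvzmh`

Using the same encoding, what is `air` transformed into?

Letters are reflected about the middle of the alphabet (position → 25−position): Atbash.
For air: a↔z, i↔r, r↔i.

zri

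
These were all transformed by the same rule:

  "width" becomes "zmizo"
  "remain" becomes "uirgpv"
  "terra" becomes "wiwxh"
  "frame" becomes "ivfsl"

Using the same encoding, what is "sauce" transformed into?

In width: w→z is +3, i→m is +4, d→i is +5, t→z is +6 — the shift increases by 1 each position. The shift increases by 1 at each position, starting from +3: 3, 4, 5, ….
On sauce: s+3=v, a+4=e, u+5=z, c+6=i, e+7=l.

vezil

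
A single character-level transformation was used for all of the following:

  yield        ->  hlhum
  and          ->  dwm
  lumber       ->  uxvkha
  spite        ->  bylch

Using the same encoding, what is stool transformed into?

The shift depends on letter class: consonant y→h is +9, but vowel i→l is +3. The rule splits by letter class: vowels +3, consonants +9.
For stool: s(cons)+9=b, t(cons)+9=c, o(vowel)+3=r, o(vowel)+3=r, l(cons)+9=u.

bcrru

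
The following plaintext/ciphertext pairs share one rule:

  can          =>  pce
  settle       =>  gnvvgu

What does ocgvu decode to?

steam

Read the word backwards and shift each letter +2.
Undoing it on ocgvu: shift back: o−2=m, c−2=a, g−2=e, v−2=t, u−2=s → maets; then reverse → steam.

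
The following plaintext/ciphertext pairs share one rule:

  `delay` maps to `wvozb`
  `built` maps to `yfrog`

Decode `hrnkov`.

Each pair mirrors across the alphabet (d↔w, e↔v, l↔o): positions sum to 25. This is the alphabet-reversal cipher (Atbash): a becomes z, b becomes y, etc.
Decoding hrnkov: h↔s, r↔i, n↔m, k↔p, o↔l, v↔e.

simple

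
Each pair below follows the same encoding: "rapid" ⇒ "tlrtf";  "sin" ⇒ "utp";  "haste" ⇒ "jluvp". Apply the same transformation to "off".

The shift depends on letter class: consonant r→t is +2, but vowel a→l is +11. Vowels shift forward by 11 and consonants shift forward by 2.
For off: o(vowel)+11=z, f(cons)+2=h, f(cons)+2=h.

zhh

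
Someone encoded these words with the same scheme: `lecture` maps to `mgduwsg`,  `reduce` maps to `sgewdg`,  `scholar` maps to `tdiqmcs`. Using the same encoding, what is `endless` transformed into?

goemgtt

The shift depends on letter class: consonant l→m is +1, but vowel e→g is +2. Two shifts are in play — +2 for a/e/i/o/u, +1 for every other letter.
On endless: e(vowel)+2=g, n(cons)+1=o, d(cons)+1=e, l(cons)+1=m, e(vowel)+2=g, s(cons)+1=t, s(cons)+1=t.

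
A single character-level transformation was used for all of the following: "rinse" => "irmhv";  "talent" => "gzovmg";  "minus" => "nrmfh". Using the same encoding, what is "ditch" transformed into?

Each pair mirrors across the alphabet (r↔i, i↔r, n↔m): positions sum to 25. This is the alphabet-reversal cipher (Atbash): a becomes z, b becomes y, etc.
For ditch: d↔w, i↔r, t↔g, c↔x, h↔s.

wrgxs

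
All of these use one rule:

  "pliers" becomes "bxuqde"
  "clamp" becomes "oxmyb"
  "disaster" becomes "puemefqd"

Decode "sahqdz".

Compare letters: p→b is +12, l→x is +12, i→u is +12 — a constant shift. It's a constant shift of +12 (ROT12).
Undoing it on sahqdz: s−12=g, a−12=o, h−12=v, q−12=e, d−12=r, z−12=n.

govern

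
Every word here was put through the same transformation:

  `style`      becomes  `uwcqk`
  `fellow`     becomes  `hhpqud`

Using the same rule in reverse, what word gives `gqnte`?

In style: s→u is +2, t→w is +3, y→c is +4, l→q is +5 — the shift increases by 1 each position. Letter i (0-indexed) is shifted by i+2, so successive shifts are 2, 3, 4, ….
Reversing it on gqnte: g−2=e, q−3=n, n−4=j, t−5=o, e−6=y.

enjoy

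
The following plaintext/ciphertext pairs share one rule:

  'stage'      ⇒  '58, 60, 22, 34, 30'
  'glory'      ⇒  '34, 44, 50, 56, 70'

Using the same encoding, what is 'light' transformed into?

The formula is n = 2×(alphabet index, a=1) + 20.
For light: l=12→44, i=9→38, g=7→34, h=8→36, t=20→60.

44, 38, 34, 36, 60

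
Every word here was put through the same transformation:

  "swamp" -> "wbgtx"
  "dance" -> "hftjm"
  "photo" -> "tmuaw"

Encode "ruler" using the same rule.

vzrlz

In swamp: s→w is +4, w→b is +5, a→g is +6, m→t is +7 — the shift increases by 1 each position. The shift increases by 1 at each position, starting from +4: 4, 5, 6, ….
For ruler: r+4=v, u+5=z, l+6=r, e+7=l, r+8=z.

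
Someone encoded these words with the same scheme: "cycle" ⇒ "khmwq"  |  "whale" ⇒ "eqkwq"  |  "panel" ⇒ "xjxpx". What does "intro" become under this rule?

qwdca

In cycle: c→k is +8, y→h is +9, c→m is +10, l→w is +11 — the shift increases by 1 each position. Each letter shifts forward by (position + 8), i.e. 8, 9, 10, … — the shift grows by one for each successive letter.
On intro: i+8=q, n+9=w, t+10=d, r+11=c, o+12=a.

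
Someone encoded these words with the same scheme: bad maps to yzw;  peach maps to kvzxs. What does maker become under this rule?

Each pair mirrors across the alphabet (b↔y, a↔z, d↔w): positions sum to 25. Letters are reflected about the middle of the alphabet (position → 25−position): Atbash.
For maker: m↔n, a↔z, k↔p, e↔v, r↔i.

nzpvi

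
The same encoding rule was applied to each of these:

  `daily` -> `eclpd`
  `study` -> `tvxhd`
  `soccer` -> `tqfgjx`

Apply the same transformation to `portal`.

In daily: d→e is +1, a→c is +2, i→l is +3, l→p is +4 — the shift increases by 1 each position. The shift increases by 1 at each position, starting from +1: 1, 2, 3, ….
On portal: p+1=q, o+2=q, r+3=u, t+4=x, a+5=f, l+6=r.

qquxfr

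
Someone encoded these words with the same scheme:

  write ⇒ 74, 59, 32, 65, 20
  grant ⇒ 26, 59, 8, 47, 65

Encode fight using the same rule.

w(#23)→74 and r(#18)→59: differences scale by 3, so n = 3·pos + 5. With a=1..z=26, the number is 3·pos + 5.
Applying it to fight: f=6→23, i=9→32, g=7→26, h=8→29, t=20→65.

23, 32, 26, 29, 65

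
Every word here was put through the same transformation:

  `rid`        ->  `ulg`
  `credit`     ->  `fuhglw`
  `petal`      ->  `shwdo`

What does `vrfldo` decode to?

social

Each letter is shifted forward by 3 in the alphabet (a Caesar shift of +3).
Reversing it on vrfldo: v−3=s, r−3=o, f−3=c, l−3=i, d−3=a, o−3=l.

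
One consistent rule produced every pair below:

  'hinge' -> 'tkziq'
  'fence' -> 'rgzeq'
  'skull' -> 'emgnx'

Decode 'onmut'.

A repeating key of period 2 is used — shifts +12, +2 over and over.
Reversing it on onmut: o−12=c, n−2=l, m−12=a, u−2=s, t−12=h.

clash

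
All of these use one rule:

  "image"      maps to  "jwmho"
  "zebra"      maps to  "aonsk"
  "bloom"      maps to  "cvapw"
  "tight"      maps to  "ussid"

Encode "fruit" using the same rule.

gbgjd

Shifts by position in image: pos 0: i→j (+1), pos 1: m→w (+10), pos 2: a→m (+12), pos 3: g→h (+1), pos 4: e→o (+10) — repeating every 3. The shifts repeat in a cycle of length 3: positions 0,1,… shift by +1, +10, +12, then the pattern repeats.
Applying it to fruit: f+1=g, r+10=b, u+12=g, i+1=j, t+10=d.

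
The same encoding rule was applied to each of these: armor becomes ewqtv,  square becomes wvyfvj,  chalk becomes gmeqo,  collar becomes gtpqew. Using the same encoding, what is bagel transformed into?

It's a Vigenère-style cipher with numeric key [4,5]: position i shifts by key[i mod 2].
On bagel: b+4=f, a+5=f, g+4=k, e+5=j, l+4=p.

ffkjp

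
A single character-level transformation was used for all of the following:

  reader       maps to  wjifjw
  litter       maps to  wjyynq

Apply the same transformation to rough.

The output letters match the input read backwards, each shifted +5: reader reversed is redaer. Read the word backwards and shift each letter +5.
For rough: reverse → hguor; then shift: h+5=m, g+5=l, u+5=z, o+5=t, r+5=w.

mlztw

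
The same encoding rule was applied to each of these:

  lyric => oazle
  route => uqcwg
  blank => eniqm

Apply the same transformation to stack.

vvifm

Shifts by position in lyric: pos 0: l→o (+3), pos 1: y→a (+2), pos 2: r→z (+8), pos 3: i→l (+3), pos 4: c→e (+2) — repeating every 3. A repeating key of period 3 is used — shifts +3, +2, +8 over and over.
Applying it to stack: s+3=v, t+2=v, a+8=i, c+3=f, k+2=m.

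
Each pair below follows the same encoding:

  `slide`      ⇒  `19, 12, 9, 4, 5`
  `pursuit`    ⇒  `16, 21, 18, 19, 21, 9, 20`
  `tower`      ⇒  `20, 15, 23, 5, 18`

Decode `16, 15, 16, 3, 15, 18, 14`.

s is letter #19 and maps to 19: an offset of 0. Each letter is replaced by its alphabet position (a=1, b=2, …, z=26).
Reversing it on 16, 15, 16, 3, 15, 18, 14: 16=p, 15=o, 16=p, 3=c, 15=o, 18=r, 14=n.

popcorn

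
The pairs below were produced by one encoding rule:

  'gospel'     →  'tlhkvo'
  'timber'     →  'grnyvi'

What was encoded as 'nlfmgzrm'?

mountain

Each pair mirrors across the alphabet (g↔t, o↔l, s↔h): positions sum to 25. Each letter is replaced by its mirror in the alphabet: a↔z, b↔y, c↔x, and so on (the Atbash cipher).
Decoding nlfmgzrm: n↔m, l↔o, f↔u, m↔n, g↔t, z↔a, r↔i, m↔n.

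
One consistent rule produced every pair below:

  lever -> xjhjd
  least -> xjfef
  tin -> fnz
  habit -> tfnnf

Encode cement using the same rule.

ojyjzf

Vowels shift forward by 5 and consonants shift forward by 12.
For cement: c(cons)+12=o, e(vowel)+5=j, m(cons)+12=y, e(vowel)+5=j, n(cons)+12=z, t(cons)+12=f.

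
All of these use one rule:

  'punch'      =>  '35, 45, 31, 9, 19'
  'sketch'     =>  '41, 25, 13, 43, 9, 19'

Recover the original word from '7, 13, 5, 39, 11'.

p(#16)→35 and u(#21)→45: differences scale by 2, so n = 2·pos + 3. The formula is n = 2×(alphabet index, a=1) + 3.
Reversing it on 7, 13, 5, 39, 11: 7→(7−3)÷2=2=b, 13→(13−3)÷2=5=e, 5→(5−3)÷2=1=a, 39→(39−3)÷2=18=r, 11→(11−3)÷2=4=d.

beard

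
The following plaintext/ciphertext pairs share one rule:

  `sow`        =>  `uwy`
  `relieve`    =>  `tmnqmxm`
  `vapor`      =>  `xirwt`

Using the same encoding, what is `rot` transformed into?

The shift depends on letter class: consonant s→u is +2, but vowel o→w is +8. Vowels shift forward by 8 and consonants shift forward by 2.
On rot: r(cons)+2=t, o(vowel)+8=w, t(cons)+2=v.

twv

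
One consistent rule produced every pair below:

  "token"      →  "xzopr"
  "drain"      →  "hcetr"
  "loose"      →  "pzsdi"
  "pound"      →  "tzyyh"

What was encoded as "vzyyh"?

round

Shifts by position in token: pos 0: t→x (+4), pos 1: o→z (+11), pos 2: k→o (+4), pos 3: e→p (+11) — repeating every 2. It's a Vigenère-style cipher with numeric key [4,11]: position i shifts by key[i mod 2].
Reversing it on vzyyh: v−4=r, z−11=o, y−4=u, y−11=n, h−4=d.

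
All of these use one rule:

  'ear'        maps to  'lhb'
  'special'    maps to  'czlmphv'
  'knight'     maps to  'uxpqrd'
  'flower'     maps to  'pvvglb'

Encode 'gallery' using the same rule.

qhvvlbi

The shift depends on letter class: consonant r→b is +10, but vowel e→l is +7. Vowels shift forward by 7 and consonants shift forward by 10.
For gallery: g(cons)+10=q, a(vowel)+7=h, l(cons)+10=v, l(cons)+10=v, e(vowel)+7=l, r(cons)+10=b, y(cons)+10=i.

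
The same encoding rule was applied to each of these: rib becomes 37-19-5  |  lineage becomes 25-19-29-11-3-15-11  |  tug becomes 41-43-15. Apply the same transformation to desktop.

9-11-39-23-41-31-33

r(#18)→37 and i(#9)→19: differences scale by 2, so n = 2·pos + 1. With a=1..z=26, the number is 2·pos + 1.
On desktop: d=4→9, e=5→11, s=19→39, k=11→23, t=20→41, o=15→31, p=16→33.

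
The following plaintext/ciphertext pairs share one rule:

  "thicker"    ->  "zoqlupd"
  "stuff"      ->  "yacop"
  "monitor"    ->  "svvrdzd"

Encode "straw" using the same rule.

yazjg

In thicker: t→z is +6, h→o is +7, i→q is +8, c→l is +9 — the shift increases by 1 each position. Letter i (0-indexed) is shifted by i+6, so successive shifts are 6, 7, 8, ….
For straw: s+6=y, t+7=a, r+8=z, a+9=j, w+10=g.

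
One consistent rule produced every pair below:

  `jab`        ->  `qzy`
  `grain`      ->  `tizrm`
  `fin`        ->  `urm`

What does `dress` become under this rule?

wivhh

Letters are reflected about the middle of the alphabet (position → 25−position): Atbash.
On dress: d↔w, r↔i, e↔v, s↔h, s↔h.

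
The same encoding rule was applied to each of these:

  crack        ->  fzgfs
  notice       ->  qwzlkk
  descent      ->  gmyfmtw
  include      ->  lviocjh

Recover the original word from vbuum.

store

Shifts by position in crack: pos 0: c→f (+3), pos 1: r→z (+8), pos 2: a→g (+6), pos 3: c→f (+3), pos 4: k→s (+8) — repeating every 3. The shifts repeat in a cycle of length 3: positions 0,1,… shift by +3, +8, +6, then the pattern repeats.
Decoding vbuum: v−3=s, b−8=t, u−6=o, u−3=r, m−8=e.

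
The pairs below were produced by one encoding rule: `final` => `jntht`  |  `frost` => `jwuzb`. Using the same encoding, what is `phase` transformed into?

tmgzm

In final: f→j is +4, i→n is +5, n→t is +6, a→h is +7 — the shift increases by 1 each position. Each letter shifts forward by (position + 4), i.e. 4, 5, 6, … — the shift grows by one for each successive letter.
Applying it to phase: p+4=t, h+5=m, a+6=g, s+7=z, e+8=m.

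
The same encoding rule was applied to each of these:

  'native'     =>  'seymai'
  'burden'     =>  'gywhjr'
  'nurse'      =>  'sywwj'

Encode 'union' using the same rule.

zrnss

Shifts by position in native: pos 0: n→s (+5), pos 1: a→e (+4), pos 2: t→y (+5), pos 3: i→m (+4) — repeating every 2. A repeating key of period 2 is used — shifts +5, +4 over and over.
Applying it to union: u+5=z, n+4=r, i+5=n, o+4=s, n+5=s.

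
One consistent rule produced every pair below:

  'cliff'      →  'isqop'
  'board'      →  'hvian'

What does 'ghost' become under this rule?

mowbd

In cliff: c→i is +6, l→s is +7, i→q is +8, f→o is +9 — the shift increases by 1 each position. The shift increases by 1 at each position, starting from +6: 6, 7, 8, ….
On ghost: g+6=m, h+7=o, o+8=w, s+9=b, t+10=d.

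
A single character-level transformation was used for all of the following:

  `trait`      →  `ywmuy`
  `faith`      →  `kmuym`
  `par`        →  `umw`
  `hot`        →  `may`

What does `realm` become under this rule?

wqmqr

The shift depends on letter class: consonant t→y is +5, but vowel a→m is +12. Vowels shift forward by 12 and consonants shift forward by 5.
Applying it to realm: r(cons)+5=w, e(vowel)+12=q, a(vowel)+12=m, l(cons)+5=q, m(cons)+5=r.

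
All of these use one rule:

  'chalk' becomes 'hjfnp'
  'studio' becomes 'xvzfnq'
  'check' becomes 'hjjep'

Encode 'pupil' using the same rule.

It's a Vigenère-style cipher with numeric key [5,2]: position i shifts by key[i mod 2].
For pupil: p+5=u, u+2=w, p+5=u, i+2=k, l+5=q.

uwukq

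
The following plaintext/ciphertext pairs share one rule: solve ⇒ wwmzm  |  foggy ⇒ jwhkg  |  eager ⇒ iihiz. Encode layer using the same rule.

The shifts repeat in a cycle of length 3: positions 0,1,… shift by +4, +8, +1, then the pattern repeats.
On layer: l+4=p, a+8=i, y+1=z, e+4=i, r+8=z.

piziz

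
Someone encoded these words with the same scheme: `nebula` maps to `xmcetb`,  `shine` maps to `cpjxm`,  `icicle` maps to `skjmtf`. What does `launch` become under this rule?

vivxki

Shifts by position in nebula: pos 0: n→x (+10), pos 1: e→m (+8), pos 2: b→c (+1), pos 3: u→e (+10), pos 4: l→t (+8), pos 5: a→b (+1) — repeating every 3. The shifts repeat in a cycle of length 3: positions 0,1,… shift by +10, +8, +1, then the pattern repeats.
On launch: l+10=v, a+8=i, u+1=v, n+10=x, c+8=k, h+1=i.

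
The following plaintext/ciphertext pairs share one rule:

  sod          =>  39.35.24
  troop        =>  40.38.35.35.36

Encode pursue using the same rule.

36.41.38.39.41.25

s is letter #19 and maps to 39: an offset of 20. Each letter is replaced by its alphabet position (a=1..z=26) + 20.
Applying it to pursue: p=16→36, u=21→41, r=18→38, s=19→39, u=21→41, e=5→25.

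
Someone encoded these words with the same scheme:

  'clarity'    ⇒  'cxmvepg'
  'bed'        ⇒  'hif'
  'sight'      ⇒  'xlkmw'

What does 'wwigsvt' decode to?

process

Read the word backwards and shift each letter +4.
Reversing it on wwigsvt: shift back: w−4=s, w−4=s, i−4=e, g−4=c, s−4=o, v−4=r, t−4=p → ssecorp; then reverse → process.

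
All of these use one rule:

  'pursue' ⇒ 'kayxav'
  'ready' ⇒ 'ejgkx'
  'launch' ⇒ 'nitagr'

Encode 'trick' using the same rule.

Two steps: reverse the string, then apply a Caesar shift of +6.
For trick: reverse → kcirt; then shift: k+6=q, c+6=i, i+6=o, r+6=x, t+6=z.

qioxz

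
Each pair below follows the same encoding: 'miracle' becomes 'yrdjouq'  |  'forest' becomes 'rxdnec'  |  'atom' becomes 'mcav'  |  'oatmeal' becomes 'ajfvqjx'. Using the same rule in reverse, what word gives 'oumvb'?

clamp

Shifts by position in miracle: pos 0: m→y (+12), pos 1: i→r (+9), pos 2: r→d (+12), pos 3: a→j (+9) — repeating every 2. A repeating key of period 2 is used — shifts +12, +9 over and over.
Undoing it on oumvb: o−12=c, u−9=l, m−12=a, v−9=m, b−12=p.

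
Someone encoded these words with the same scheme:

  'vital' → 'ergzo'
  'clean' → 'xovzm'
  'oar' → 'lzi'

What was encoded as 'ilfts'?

Each letter is replaced by its mirror in the alphabet: a↔z, b↔y, c↔x, and so on (the Atbash cipher).
Undoing it on ilfts: i↔r, l↔o, f↔u, t↔g, s↔h.

rough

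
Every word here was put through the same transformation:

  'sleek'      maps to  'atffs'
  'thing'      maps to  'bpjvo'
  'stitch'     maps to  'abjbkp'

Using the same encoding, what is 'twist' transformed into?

Two shifts are in play — +1 for a/e/i/o/u, +8 for every other letter.
On twist: t(cons)+8=b, w(cons)+8=e, i(vowel)+1=j, s(cons)+8=a, t(cons)+8=b.

bejab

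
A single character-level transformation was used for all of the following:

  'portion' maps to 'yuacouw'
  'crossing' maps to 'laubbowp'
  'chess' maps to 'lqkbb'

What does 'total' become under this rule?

Vowels shift forward by 6 and consonants shift forward by 9.
On total: t(cons)+9=c, o(vowel)+6=u, t(cons)+9=c, a(vowel)+6=g, l(cons)+9=u.

cucgu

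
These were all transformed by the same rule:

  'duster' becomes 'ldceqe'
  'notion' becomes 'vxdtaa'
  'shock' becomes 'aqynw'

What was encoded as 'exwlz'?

woman

In duster: d→l is +8, u→d is +9, s→c is +10, t→e is +11 — the shift increases by 1 each position. Letter i (0-indexed) is shifted by i+8, so successive shifts are 8, 9, 10, ….
Reversing it on exwlz: e−8=w, x−9=o, w−10=m, l−11=a, z−12=n.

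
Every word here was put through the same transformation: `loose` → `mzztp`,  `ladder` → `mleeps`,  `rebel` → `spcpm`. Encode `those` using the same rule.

uiztp

The shift depends on letter class: consonant l→m is +1, but vowel o→z is +11. Vowels shift forward by 11 and consonants shift forward by 1.
Applying it to those: t(cons)+1=u, h(cons)+1=i, o(vowel)+11=z, s(cons)+1=t, e(vowel)+11=p.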